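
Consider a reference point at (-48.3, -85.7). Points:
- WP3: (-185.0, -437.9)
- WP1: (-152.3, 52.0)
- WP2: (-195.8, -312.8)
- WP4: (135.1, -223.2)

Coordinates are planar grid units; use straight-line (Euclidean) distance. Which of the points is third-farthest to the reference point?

Distance to each, sorted:
WP3: 377.8
WP2: 270.8
WP4: 229.2
WP1: 172.6
The third-farthest is WP4 at 229.2.

WP4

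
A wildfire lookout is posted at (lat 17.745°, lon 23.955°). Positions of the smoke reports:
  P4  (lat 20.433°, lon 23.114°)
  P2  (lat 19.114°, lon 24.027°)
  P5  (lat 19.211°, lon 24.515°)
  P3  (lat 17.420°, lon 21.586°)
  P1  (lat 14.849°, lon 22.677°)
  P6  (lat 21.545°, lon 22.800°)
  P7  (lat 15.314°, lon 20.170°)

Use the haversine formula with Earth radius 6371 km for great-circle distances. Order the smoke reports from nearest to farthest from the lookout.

Distance from the lookout at (lat 17.745°, lon 23.955°) to each:
P2 (lat 19.114°, lon 24.027°): 152.4 km
P5 (lat 19.211°, lon 24.515°): 173.4 km
P3 (lat 17.420°, lon 21.586°): 253.7 km
P4 (lat 20.433°, lon 23.114°): 311.7 km
P1 (lat 14.849°, lon 22.677°): 349.7 km
P6 (lat 21.545°, lon 22.800°): 439.5 km
P7 (lat 15.314°, lon 20.170°): 485.6 km

P2, P5, P3, P4, P1, P6, P7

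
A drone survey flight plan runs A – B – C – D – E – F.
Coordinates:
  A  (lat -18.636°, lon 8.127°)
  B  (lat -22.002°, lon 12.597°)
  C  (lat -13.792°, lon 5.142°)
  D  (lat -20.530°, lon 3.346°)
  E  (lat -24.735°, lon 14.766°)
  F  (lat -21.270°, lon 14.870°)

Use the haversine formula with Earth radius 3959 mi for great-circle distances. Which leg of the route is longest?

Leg distances:
A→B: 371.4 mi
B→C: 749.4 mi
C→D: 480.4 mi
D→E: 783.7 mi
E→F: 239.5 mi
The longest leg is D–E at 783.7 mi.

D–E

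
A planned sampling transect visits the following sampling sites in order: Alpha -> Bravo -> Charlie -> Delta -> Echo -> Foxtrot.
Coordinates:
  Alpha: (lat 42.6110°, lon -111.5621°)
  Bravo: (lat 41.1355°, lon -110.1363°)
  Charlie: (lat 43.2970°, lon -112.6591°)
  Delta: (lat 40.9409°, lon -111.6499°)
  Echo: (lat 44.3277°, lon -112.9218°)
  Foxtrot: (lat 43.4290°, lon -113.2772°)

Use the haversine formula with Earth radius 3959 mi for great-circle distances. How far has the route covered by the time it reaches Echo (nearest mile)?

737 mi

Leg distances:
Alpha→Bravo: 125.6 mi  (cumulative 125.6 mi)
Bravo→Charlie: 197.4 mi  (cumulative 323.0 mi)
Charlie→Delta: 170.8 mi  (cumulative 493.8 mi)
Delta→Echo: 242.8 mi  (cumulative 736.6 mi)
Cumulative distance at Echo ≈ 737 mi.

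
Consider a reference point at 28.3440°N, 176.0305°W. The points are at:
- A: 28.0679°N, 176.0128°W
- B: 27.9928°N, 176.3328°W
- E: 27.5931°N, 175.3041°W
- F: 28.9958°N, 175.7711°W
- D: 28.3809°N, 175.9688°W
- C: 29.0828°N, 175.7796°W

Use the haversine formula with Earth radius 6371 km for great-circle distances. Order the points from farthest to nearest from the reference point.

E, C, F, B, A, D

Distances from the reference point:
E 27.5931°N, 175.3041°W: 109.8 km
C 29.0828°N, 175.7796°W: 85.7 km
F 28.9958°N, 175.7711°W: 76.8 km
B 27.9928°N, 176.3328°W: 49.0 km
A 28.0679°N, 176.0128°W: 30.7 km
D 28.3809°N, 175.9688°W: 7.3 km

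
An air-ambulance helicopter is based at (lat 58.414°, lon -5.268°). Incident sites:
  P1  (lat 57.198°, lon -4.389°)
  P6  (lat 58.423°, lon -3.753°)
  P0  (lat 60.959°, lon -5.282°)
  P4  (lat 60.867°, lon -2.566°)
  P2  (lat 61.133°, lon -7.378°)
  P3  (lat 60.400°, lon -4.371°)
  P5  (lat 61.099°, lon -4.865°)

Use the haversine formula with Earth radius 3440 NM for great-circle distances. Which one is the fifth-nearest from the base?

P5

Distance to each, sorted:
P6: 47.6 NM
P1: 78.2 NM
P3: 122.3 NM
P0: 152.8 NM
P5: 161.7 NM
P4: 168.5 NM
P2: 175.2 NM
The fifth-nearest is P5 at 161.7 NM.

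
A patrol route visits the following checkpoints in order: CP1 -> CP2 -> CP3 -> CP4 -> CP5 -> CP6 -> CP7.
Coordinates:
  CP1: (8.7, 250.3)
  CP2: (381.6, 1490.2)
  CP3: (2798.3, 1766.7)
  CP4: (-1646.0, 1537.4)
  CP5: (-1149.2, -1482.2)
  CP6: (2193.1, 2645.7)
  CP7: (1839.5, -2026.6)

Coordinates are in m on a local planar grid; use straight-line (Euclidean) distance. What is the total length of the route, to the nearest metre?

Leg distances:
CP1→CP2: 1294.8 m  (cumulative 1294.8 m)
CP2→CP3: 2432.5 m  (cumulative 3727.2 m)
CP3→CP4: 4450.2 m  (cumulative 8177.4 m)
CP4→CP5: 3060.2 m  (cumulative 11237.6 m)
CP5→CP6: 5311.4 m  (cumulative 16549.0 m)
CP6→CP7: 4685.7 m  (cumulative 21234.7 m)
Total route length ≈ 21235 m.

21235 m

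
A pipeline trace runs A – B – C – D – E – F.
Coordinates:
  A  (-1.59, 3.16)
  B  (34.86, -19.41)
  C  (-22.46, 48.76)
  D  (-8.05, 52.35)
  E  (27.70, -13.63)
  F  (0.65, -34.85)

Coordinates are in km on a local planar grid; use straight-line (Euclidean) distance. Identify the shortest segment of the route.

Leg distances:
A→B: 42.9 km
B→C: 89.1 km
C→D: 14.9 km
D→E: 75.0 km
E→F: 34.4 km
The shortest leg is C–D at 14.9 km.

C–D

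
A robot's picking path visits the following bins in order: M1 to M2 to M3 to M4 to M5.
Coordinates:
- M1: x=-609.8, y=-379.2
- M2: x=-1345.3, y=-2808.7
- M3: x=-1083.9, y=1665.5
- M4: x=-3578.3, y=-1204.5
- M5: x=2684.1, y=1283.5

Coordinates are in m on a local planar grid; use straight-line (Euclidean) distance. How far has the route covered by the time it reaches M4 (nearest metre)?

Leg distances:
M1→M2: 2538.4 m  (cumulative 2538.4 m)
M2→M3: 4481.8 m  (cumulative 7020.2 m)
M3→M4: 3802.5 m  (cumulative 10822.7 m)
Cumulative distance at M4 ≈ 10823 m.

10823 m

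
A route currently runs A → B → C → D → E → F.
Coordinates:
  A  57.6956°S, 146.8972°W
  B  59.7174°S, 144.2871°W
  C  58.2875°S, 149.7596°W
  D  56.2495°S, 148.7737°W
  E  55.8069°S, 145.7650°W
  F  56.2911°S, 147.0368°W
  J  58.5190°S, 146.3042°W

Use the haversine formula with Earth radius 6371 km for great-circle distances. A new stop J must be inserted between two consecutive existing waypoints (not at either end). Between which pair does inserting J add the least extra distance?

Added distance for inserting J between each consecutive pair:
A–B: 3.4 km
B–C: 27.7 km
C–D: 261.2 km
D–E: 402.5 km
E–F: 459.3 km
Smallest added distance is 3.4 km, inserting between A and B.

between A and B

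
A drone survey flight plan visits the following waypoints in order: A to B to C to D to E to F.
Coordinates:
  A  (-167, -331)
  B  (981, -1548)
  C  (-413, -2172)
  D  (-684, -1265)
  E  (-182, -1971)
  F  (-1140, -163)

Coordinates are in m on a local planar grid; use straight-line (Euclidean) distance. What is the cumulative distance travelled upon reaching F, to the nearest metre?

7059 m

Leg distances:
A→B: 1673.0 m  (cumulative 1673.0 m)
B→C: 1527.3 m  (cumulative 3200.3 m)
C→D: 946.6 m  (cumulative 4146.9 m)
D→E: 866.3 m  (cumulative 5013.2 m)
E→F: 2046.1 m  (cumulative 7059.3 m)
Cumulative distance at F ≈ 7059 m.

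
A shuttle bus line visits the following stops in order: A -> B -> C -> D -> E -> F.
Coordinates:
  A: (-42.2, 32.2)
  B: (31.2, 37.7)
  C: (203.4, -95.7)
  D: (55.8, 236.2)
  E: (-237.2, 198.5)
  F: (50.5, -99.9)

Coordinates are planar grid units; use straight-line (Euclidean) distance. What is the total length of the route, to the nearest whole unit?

1365

Leg distances:
A→B: 73.6  (cumulative 73.6)
B→C: 217.8  (cumulative 291.4)
C→D: 363.2  (cumulative 654.7)
D→E: 295.4  (cumulative 950.1)
E→F: 414.5  (cumulative 1364.6)
Total route length ≈ 1365.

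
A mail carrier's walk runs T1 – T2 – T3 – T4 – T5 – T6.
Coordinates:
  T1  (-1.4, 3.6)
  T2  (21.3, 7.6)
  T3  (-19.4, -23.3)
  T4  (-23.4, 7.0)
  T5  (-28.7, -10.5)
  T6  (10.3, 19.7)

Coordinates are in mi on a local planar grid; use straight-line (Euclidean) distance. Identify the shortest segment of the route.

T4–T5

Leg distances:
T1→T2: 23.0 mi
T2→T3: 51.1 mi
T3→T4: 30.6 mi
T4→T5: 18.3 mi
T5→T6: 49.3 mi
The shortest leg is T4–T5 at 18.3 mi.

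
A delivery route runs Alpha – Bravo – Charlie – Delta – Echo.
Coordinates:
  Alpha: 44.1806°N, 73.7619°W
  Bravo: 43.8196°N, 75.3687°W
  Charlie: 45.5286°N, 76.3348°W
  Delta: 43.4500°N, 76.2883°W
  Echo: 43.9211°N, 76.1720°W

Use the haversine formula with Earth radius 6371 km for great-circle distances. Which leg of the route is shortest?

Delta–Echo

Leg distances:
Alpha→Bravo: 134.6 km
Bravo→Charlie: 204.8 km
Charlie→Delta: 231.2 km
Delta→Echo: 53.2 km
The shortest leg is Delta–Echo at 53.2 km.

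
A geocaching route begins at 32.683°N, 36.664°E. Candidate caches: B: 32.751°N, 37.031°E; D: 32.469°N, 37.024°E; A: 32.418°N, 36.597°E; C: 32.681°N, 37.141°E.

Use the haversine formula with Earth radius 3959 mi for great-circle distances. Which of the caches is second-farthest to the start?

D

Distances from the start (32.683°N, 36.664°E):
C: 27.7 mi
D: 25.7 mi
B: 21.8 mi
A: 18.7 mi
The second-farthest is D at 25.7 mi.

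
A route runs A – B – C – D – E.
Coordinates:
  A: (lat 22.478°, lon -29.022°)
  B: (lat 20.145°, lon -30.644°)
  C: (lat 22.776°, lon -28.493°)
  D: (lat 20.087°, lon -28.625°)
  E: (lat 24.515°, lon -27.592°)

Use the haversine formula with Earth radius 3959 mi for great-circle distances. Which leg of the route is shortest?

Leg distances:
A→B: 192.1 mi
B→C: 228.4 mi
C→D: 186.0 mi
D→E: 313.0 mi
The shortest leg is C–D at 186.0 mi.

C–D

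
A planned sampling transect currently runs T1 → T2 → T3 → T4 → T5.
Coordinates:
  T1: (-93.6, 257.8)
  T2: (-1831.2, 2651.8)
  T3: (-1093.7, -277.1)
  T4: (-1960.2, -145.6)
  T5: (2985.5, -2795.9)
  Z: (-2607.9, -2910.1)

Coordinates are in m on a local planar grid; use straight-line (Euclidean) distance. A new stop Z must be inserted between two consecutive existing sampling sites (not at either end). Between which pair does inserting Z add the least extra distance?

Added distance for inserting Z between each consecutive pair:
T1–T2: 6702.2 m
T2–T3: 5632.9 m
T3–T4: 5000.3 m
T4–T5: 2822.9 m
Smallest added distance is 2822.9 m, inserting between T4 and T5.

between T4 and T5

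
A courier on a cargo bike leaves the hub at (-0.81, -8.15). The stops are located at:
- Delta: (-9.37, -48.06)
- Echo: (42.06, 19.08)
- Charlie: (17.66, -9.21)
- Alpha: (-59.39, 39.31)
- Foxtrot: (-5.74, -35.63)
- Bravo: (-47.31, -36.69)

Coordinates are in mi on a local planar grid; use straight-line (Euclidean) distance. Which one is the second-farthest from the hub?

Bravo

Distances from the hub ((-0.81, -8.15)):
Alpha: 75.4 mi
Bravo: 54.6 mi
Echo: 50.8 mi
Delta: 40.8 mi
Foxtrot: 27.9 mi
Charlie: 18.5 mi
The second-farthest is Bravo at 54.6 mi.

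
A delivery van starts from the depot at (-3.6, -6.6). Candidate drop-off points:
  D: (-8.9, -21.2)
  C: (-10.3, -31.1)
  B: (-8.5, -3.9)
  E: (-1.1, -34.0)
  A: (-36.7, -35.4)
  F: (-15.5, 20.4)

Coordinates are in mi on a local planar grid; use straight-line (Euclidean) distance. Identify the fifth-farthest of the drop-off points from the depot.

Distances from the depot ((-3.6, -6.6)):
A: 43.9 mi
F: 29.5 mi
E: 27.5 mi
C: 25.4 mi
D: 15.5 mi
B: 5.6 mi
The fifth-farthest is D at 15.5 mi.

D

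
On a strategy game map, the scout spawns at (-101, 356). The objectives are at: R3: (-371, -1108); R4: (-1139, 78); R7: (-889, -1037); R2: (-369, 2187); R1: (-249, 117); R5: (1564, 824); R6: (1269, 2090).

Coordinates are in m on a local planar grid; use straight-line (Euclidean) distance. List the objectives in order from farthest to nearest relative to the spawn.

R6, R2, R5, R7, R3, R4, R1

Distances from the spawn:
R6 (1269, 2090): 2209.9 m
R2 (-369, 2187): 1850.5 m
R5 (1564, 824): 1729.5 m
R7 (-889, -1037): 1600.4 m
R3 (-371, -1108): 1488.7 m
R4 (-1139, 78): 1074.6 m
R1 (-249, 117): 281.1 m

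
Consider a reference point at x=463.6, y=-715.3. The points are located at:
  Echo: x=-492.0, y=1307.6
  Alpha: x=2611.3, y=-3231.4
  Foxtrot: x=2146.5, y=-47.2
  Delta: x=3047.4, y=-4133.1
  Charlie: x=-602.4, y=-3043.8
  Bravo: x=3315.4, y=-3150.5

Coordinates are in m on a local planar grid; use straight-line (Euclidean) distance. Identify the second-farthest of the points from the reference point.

Bravo

Distances from the reference point (x=463.6, y=-715.3):
Delta: 4284.6 m
Bravo: 3750.1 m
Alpha: 3308.1 m
Charlie: 2560.9 m
Echo: 2237.3 m
Foxtrot: 1810.7 m
The second-farthest is Bravo at 3750.1 m.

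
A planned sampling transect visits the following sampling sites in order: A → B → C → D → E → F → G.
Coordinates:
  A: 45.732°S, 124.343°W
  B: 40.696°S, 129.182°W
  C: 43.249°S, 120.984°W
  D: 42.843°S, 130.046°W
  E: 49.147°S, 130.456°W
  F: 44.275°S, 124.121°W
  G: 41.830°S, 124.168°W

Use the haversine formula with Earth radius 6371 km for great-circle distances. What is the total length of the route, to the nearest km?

Leg distances:
A→B: 683.3 km  (cumulative 683.3 km)
B→C: 734.4 km  (cumulative 1417.7 km)
C→D: 737.4 km  (cumulative 2155.1 km)
D→E: 701.7 km  (cumulative 2856.8 km)
E→F: 725.3 km  (cumulative 3582.1 km)
F→G: 271.9 km  (cumulative 3854.0 km)
Total route length ≈ 3854 km.

3854 km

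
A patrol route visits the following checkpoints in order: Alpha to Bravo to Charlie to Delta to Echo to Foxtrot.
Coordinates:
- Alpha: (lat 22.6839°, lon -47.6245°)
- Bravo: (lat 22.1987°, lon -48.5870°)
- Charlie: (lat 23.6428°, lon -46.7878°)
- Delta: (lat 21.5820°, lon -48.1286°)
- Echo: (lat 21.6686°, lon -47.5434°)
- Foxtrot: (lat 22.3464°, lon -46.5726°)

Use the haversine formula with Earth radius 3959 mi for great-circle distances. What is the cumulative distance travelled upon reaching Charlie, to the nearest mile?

Leg distances:
Alpha→Bravo: 70.0 mi  (cumulative 70.0 mi)
Bravo→Charlie: 151.9 mi  (cumulative 221.9 mi)
Cumulative distance at Charlie ≈ 222 mi.

222 mi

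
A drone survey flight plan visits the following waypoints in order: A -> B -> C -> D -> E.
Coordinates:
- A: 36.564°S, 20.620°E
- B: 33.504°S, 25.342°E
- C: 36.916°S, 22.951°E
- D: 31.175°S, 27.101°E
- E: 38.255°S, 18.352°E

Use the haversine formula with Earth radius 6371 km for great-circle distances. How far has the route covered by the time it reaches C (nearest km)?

985 km

Leg distances:
A→B: 548.2 km  (cumulative 548.2 km)
B→C: 437.1 km  (cumulative 985.3 km)
Cumulative distance at C ≈ 985 km.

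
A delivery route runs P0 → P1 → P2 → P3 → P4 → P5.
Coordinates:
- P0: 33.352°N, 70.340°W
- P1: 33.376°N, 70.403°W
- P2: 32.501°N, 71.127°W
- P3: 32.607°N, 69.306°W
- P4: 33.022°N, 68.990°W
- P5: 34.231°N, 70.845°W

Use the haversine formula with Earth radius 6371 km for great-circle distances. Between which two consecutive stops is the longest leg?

Leg distances:
P0→P1: 6.4 km
P1→P2: 118.5 km
P2→P3: 171.1 km
P3→P4: 54.8 km
P4→P5: 218.1 km
The longest leg is P4–P5 at 218.1 km.

P4–P5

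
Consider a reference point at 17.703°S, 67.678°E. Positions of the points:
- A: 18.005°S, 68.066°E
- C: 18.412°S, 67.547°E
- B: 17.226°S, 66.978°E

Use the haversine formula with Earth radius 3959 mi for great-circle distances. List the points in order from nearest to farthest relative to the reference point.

A, C, B

Computing each great-circle distance from 17.703°S, 67.678°E:
A 18.005°S, 68.066°E: 33.0 mi
C 18.412°S, 67.547°E: 49.7 mi
B 17.226°S, 66.978°E: 56.7 mi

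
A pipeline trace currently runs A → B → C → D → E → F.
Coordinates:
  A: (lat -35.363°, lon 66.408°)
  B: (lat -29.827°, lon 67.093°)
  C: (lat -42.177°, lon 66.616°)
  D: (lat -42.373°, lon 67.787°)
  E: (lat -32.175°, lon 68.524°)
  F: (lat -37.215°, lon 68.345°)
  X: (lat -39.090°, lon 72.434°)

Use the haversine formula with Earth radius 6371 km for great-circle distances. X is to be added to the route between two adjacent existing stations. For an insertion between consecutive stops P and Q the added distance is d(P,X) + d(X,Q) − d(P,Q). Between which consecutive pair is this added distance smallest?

between D and E

Added distance for inserting X between each consecutive pair:
A–B: 1196.3 km
B–C: 364.8 km
C–D: 1035.2 km
D–E: 245.3 km
E–F: 699.2 km
Smallest added distance is 245.3 km, inserting between D and E.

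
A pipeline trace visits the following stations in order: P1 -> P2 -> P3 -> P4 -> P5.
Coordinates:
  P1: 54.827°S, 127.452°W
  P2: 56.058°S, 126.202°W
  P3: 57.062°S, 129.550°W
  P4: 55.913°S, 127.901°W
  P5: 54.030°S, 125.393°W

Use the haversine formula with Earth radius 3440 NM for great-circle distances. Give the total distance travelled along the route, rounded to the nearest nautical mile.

442 NM

Leg distances:
P1→P2: 85.3 NM  (cumulative 85.3 NM)
P2→P3: 126.1 NM  (cumulative 211.4 NM)
P3→P4: 88.0 NM  (cumulative 299.4 NM)
P4→P5: 142.3 NM  (cumulative 441.7 NM)
Total route length ≈ 442 NM.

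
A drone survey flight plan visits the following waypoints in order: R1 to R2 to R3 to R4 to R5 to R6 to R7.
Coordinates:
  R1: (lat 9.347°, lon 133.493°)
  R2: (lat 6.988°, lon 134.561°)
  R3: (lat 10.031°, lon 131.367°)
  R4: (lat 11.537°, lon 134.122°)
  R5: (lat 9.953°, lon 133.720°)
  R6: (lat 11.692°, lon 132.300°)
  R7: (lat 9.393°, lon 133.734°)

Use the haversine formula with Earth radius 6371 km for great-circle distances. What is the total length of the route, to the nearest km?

Leg distances:
R1→R2: 287.4 km  (cumulative 287.4 km)
R2→R3: 487.7 km  (cumulative 775.1 km)
R3→R4: 344.4 km  (cumulative 1119.5 km)
R4→R5: 181.5 km  (cumulative 1301.0 km)
R5→R6: 247.9 km  (cumulative 1548.9 km)
R6→R7: 299.9 km  (cumulative 1848.8 km)
Total route length ≈ 1849 km.

1849 km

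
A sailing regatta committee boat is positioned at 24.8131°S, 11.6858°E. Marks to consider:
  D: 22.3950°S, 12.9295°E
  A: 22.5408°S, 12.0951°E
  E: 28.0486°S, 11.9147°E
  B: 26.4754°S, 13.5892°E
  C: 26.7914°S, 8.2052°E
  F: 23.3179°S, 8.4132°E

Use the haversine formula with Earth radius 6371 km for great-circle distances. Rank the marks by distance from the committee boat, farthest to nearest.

C, F, E, D, B, A

Distance from the committee boat at 24.8131°S, 11.6858°E to each:
C 26.7914°S, 8.2052°E: 412.0 km
F 23.3179°S, 8.4132°E: 371.5 km
E 28.0486°S, 11.9147°E: 360.5 km
D 22.3950°S, 12.9295°E: 297.2 km
B 26.4754°S, 13.5892°E: 265.6 km
A 22.5408°S, 12.0951°E: 256.1 km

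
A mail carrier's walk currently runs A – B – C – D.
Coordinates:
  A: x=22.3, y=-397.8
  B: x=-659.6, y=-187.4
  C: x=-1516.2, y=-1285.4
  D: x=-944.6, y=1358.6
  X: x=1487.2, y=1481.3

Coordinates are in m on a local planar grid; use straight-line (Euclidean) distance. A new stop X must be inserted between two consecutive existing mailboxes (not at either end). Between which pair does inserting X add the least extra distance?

Added distance for inserting X between each consecutive pair:
A–B: 4388.1 m
B–C: 5410.0 m
C–D: 3813.3 m
Smallest added distance is 3813.3 m, inserting between C and D.

between C and D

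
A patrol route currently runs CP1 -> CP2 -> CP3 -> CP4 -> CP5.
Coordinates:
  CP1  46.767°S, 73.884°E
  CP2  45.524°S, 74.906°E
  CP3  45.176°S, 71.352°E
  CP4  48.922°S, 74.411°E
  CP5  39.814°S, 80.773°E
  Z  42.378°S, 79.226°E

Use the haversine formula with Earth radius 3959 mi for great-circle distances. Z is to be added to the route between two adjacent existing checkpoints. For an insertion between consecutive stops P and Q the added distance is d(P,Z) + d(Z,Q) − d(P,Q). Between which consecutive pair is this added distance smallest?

between CP4 and CP5

Added distance for inserting Z between each consecutive pair:
CP1–CP2: 607.9 mi
CP2–CP3: 568.9 mi
CP3–CP4: 649.7 mi
CP4–CP5: 0.0 mi
Smallest added distance is 0.0 mi, inserting between CP4 and CP5.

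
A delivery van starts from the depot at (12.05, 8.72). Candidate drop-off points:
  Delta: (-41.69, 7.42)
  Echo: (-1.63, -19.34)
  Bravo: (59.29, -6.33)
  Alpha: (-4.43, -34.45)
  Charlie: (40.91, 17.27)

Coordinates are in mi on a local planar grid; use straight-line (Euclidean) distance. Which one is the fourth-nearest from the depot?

Bravo

Distance to each, sorted:
Charlie: 30.1 mi
Echo: 31.2 mi
Alpha: 46.2 mi
Bravo: 49.6 mi
Delta: 53.8 mi
The fourth-nearest is Bravo at 49.6 mi.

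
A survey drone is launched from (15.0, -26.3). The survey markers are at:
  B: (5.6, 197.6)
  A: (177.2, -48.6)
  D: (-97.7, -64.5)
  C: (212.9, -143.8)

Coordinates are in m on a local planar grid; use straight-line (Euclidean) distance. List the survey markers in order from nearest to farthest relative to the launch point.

D, A, B, C

Distance from the launch point at (15.0, -26.3) to each:
D (-97.7, -64.5): 119.0 m
A (177.2, -48.6): 163.7 m
B (5.6, 197.6): 224.1 m
C (212.9, -143.8): 230.2 m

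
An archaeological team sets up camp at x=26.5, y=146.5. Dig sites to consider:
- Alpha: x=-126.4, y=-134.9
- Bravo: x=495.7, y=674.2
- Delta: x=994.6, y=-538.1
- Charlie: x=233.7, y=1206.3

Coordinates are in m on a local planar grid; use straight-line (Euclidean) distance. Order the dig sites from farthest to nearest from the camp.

Distance from the camp at x=26.5, y=146.5 to each:
Delta x=994.6, y=-538.1: 1185.7 m
Charlie x=233.7, y=1206.3: 1079.9 m
Bravo x=495.7, y=674.2: 706.1 m
Alpha x=-126.4, y=-134.9: 320.3 m

Delta, Charlie, Bravo, Alpha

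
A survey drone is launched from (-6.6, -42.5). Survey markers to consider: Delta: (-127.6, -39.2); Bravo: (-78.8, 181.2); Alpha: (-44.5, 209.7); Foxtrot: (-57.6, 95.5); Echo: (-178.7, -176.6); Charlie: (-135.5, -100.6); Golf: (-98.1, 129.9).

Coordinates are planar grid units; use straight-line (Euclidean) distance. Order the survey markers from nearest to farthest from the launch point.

Delta, Charlie, Foxtrot, Golf, Echo, Bravo, Alpha

Distances from the launch point:
Delta (-127.6, -39.2): 121.0
Charlie (-135.5, -100.6): 141.4
Foxtrot (-57.6, 95.5): 147.1
Golf (-98.1, 129.9): 195.2
Echo (-178.7, -176.6): 218.2
Bravo (-78.8, 181.2): 235.1
Alpha (-44.5, 209.7): 255.0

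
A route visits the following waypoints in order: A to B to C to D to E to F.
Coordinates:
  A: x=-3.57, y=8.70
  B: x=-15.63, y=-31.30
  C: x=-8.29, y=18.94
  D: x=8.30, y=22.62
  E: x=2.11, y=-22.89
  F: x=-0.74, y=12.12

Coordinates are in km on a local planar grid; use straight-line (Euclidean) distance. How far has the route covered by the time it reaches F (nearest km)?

Leg distances:
A→B: 41.8 km  (cumulative 41.8 km)
B→C: 50.8 km  (cumulative 92.6 km)
C→D: 17.0 km  (cumulative 109.5 km)
D→E: 45.9 km  (cumulative 155.5 km)
E→F: 35.1 km  (cumulative 190.6 km)
Cumulative distance at F ≈ 191 km.

191 km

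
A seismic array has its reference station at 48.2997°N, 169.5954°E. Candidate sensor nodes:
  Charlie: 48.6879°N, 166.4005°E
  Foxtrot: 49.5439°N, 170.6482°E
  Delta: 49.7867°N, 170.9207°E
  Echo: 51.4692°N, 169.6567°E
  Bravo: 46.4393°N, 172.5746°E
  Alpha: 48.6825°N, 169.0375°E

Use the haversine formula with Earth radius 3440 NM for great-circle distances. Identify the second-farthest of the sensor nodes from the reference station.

Bravo

Distances from the reference station (48.2997°N, 169.5954°E):
Echo: 190.3 NM
Bravo: 164.8 NM
Charlie: 129.2 NM
Delta: 103.4 NM
Foxtrot: 85.5 NM
Alpha: 32.0 NM
The second-farthest is Bravo at 164.8 NM.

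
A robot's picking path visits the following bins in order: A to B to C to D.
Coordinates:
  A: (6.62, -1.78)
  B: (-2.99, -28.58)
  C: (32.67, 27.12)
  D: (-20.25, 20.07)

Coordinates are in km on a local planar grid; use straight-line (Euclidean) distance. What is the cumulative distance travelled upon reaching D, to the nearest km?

148 km

Leg distances:
A→B: 28.5 km  (cumulative 28.5 km)
B→C: 66.1 km  (cumulative 94.6 km)
C→D: 53.4 km  (cumulative 148.0 km)
Cumulative distance at D ≈ 148 km.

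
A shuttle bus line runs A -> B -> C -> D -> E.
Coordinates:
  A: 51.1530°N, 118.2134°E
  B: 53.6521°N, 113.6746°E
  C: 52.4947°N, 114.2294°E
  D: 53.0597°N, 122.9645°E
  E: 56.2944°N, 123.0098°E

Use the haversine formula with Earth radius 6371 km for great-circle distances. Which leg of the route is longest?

Leg distances:
A→B: 414.6 km
B→C: 133.9 km
C→D: 590.5 km
D→E: 359.7 km
The longest leg is C–D at 590.5 km.

C–D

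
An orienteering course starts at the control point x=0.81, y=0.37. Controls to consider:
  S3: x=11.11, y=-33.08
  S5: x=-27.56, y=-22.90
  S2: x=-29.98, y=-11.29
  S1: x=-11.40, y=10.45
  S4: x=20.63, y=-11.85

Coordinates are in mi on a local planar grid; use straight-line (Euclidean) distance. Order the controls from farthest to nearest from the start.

S5, S3, S2, S4, S1

Distances from the start:
S5 x=-27.56, y=-22.90: 36.7 mi
S3 x=11.11, y=-33.08: 35.0 mi
S2 x=-29.98, y=-11.29: 32.9 mi
S4 x=20.63, y=-11.85: 23.3 mi
S1 x=-11.40, y=10.45: 15.8 mi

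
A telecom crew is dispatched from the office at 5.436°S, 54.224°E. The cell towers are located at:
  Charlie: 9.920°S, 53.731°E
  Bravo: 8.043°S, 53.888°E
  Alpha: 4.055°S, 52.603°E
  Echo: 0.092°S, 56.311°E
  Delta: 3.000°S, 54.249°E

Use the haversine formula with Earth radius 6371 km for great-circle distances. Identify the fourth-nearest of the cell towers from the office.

Distance to each, sorted:
Alpha: 236.3 km
Delta: 270.9 km
Bravo: 292.2 km
Charlie: 501.5 km
Echo: 637.8 km
The fourth-nearest is Charlie at 501.5 km.

Charlie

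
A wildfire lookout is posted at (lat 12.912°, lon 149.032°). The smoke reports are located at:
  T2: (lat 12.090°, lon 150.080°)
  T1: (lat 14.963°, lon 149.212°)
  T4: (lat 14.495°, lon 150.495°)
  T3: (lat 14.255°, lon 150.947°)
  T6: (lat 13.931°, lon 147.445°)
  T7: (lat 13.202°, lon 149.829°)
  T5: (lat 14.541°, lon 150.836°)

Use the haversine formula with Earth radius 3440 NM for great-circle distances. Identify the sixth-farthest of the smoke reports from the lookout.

Distance to each, sorted:
T5: 143.7 NM
T3: 137.8 NM
T4: 127.7 NM
T1: 123.6 NM
T6: 111.1 NM
T2: 78.8 NM
T7: 49.8 NM
The sixth-farthest is T2 at 78.8 NM.

T2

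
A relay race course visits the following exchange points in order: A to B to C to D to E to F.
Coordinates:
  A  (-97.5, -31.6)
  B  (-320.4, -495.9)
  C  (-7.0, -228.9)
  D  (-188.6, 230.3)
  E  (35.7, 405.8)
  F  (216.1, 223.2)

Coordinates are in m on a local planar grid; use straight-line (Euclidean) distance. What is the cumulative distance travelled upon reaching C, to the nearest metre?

Leg distances:
A→B: 515.0 m  (cumulative 515.0 m)
B→C: 411.7 m  (cumulative 926.7 m)
Cumulative distance at C ≈ 927 m.

927 m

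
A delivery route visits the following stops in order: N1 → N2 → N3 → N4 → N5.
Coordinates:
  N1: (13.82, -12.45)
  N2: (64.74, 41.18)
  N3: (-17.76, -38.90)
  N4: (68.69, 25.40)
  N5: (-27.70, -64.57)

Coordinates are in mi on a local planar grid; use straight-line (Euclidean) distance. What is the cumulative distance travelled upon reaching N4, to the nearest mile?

Leg distances:
N1→N2: 74.0 mi  (cumulative 74.0 mi)
N2→N3: 115.0 mi  (cumulative 188.9 mi)
N3→N4: 107.7 mi  (cumulative 296.7 mi)
Cumulative distance at N4 ≈ 297 mi.

297 mi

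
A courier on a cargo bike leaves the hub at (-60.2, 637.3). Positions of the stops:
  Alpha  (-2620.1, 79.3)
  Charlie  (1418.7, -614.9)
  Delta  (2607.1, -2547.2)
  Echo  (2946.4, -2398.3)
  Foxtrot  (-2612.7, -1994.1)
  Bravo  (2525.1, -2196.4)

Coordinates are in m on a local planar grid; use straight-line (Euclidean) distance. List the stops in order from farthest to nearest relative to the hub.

Echo, Delta, Bravo, Foxtrot, Alpha, Charlie

Computing each straight-line distance from (-60.2, 637.3):
Echo (2946.4, -2398.3): 4272.5 m
Delta (2607.1, -2547.2): 4154.0 m
Bravo (2525.1, -2196.4): 3835.8 m
Foxtrot (-2612.7, -1994.1): 3666.0 m
Alpha (-2620.1, 79.3): 2620.0 m
Charlie (1418.7, -614.9): 1937.8 m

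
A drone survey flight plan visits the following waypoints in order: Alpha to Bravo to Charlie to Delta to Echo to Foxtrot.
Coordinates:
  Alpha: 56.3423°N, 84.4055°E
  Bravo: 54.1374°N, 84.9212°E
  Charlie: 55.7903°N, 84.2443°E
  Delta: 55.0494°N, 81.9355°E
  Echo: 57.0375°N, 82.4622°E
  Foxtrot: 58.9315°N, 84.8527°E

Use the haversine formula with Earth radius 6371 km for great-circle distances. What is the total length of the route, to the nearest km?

Leg distances:
Alpha→Bravo: 247.3 km  (cumulative 247.3 km)
Bravo→Charlie: 188.8 km  (cumulative 436.1 km)
Charlie→Delta: 167.4 km  (cumulative 603.5 km)
Delta→Echo: 223.5 km  (cumulative 827.0 km)
Echo→Foxtrot: 253.4 km  (cumulative 1080.4 km)
Total route length ≈ 1080 km.

1080 km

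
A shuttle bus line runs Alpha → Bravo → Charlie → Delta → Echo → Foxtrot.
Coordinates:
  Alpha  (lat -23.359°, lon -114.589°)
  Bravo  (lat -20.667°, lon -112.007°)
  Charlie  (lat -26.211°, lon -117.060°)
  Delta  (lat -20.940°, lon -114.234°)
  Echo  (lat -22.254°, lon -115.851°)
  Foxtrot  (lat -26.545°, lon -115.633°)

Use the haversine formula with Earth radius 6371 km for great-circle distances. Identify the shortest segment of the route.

Delta–Echo

Leg distances:
Alpha→Bravo: 400.5 km
Bravo→Charlie: 803.4 km
Charlie→Delta: 653.0 km
Delta→Echo: 222.0 km
Echo→Foxtrot: 477.6 km
The shortest leg is Delta–Echo at 222.0 km.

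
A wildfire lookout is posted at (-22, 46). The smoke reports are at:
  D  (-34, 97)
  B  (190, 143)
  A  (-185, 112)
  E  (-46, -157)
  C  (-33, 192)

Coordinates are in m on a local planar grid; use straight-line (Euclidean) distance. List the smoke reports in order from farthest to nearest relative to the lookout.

B, E, A, C, D

Computing each straight-line distance from (-22, 46):
B (190, 143): 233.1 m
E (-46, -157): 204.4 m
A (-185, 112): 175.9 m
C (-33, 192): 146.4 m
D (-34, 97): 52.4 m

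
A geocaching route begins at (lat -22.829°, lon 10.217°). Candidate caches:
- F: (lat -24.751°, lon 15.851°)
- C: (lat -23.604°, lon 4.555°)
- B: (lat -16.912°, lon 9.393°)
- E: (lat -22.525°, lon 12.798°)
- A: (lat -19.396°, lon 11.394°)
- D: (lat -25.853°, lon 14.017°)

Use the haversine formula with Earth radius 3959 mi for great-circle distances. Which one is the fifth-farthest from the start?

Distances from the start ((lat -22.829°, lon 10.217°)):
B: 412.3 mi
F: 380.1 mi
C: 363.5 mi
D: 317.6 mi
A: 249.0 mi
E: 165.9 mi
The fifth-farthest is A at 249.0 mi.

A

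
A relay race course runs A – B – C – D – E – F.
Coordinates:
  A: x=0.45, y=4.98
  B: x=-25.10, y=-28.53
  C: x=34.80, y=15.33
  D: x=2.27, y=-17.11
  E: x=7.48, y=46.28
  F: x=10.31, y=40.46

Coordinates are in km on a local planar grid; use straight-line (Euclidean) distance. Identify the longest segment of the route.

Leg distances:
A→B: 42.1 km
B→C: 74.2 km
C→D: 45.9 km
D→E: 63.6 km
E→F: 6.5 km
The longest leg is B–C at 74.2 km.

B–C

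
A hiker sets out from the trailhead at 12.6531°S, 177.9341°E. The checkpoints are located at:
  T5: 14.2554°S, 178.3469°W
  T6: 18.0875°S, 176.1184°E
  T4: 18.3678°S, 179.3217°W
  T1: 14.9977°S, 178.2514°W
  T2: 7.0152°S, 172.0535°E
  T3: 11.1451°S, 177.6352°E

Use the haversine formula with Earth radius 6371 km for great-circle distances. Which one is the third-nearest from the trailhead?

T1

Distance to each, sorted:
T3: 170.8 km
T5: 439.9 km
T1: 487.4 km
T6: 634.8 km
T4: 700.1 km
T2: 898.7 km
The third-nearest is T1 at 487.4 km.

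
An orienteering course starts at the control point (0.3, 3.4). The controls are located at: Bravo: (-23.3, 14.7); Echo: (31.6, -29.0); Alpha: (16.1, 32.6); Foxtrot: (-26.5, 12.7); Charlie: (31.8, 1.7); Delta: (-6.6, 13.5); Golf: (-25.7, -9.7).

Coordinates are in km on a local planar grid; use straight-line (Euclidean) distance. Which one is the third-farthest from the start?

Charlie

Distances from the start ((0.3, 3.4)):
Echo: 45.0 km
Alpha: 33.2 km
Charlie: 31.5 km
Golf: 29.1 km
Foxtrot: 28.4 km
Bravo: 26.2 km
Delta: 12.2 km
The third-farthest is Charlie at 31.5 km.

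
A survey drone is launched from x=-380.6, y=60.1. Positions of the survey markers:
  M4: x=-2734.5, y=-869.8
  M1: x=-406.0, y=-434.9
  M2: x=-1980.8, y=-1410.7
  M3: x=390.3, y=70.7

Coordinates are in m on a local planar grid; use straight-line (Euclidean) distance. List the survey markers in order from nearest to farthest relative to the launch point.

M1, M3, M2, M4

Distance from the launch point at x=-380.6, y=60.1 to each:
M1 x=-406.0, y=-434.9: 495.7 m
M3 x=390.3, y=70.7: 771.0 m
M2 x=-1980.8, y=-1410.7: 2173.5 m
M4 x=-2734.5, y=-869.8: 2530.9 m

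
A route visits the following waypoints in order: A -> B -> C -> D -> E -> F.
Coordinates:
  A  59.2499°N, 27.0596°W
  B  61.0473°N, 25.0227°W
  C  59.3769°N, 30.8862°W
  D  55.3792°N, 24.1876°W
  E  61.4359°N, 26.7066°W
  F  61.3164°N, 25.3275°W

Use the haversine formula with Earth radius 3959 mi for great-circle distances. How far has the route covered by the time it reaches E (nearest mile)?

Leg distances:
A→B: 142.6 mi  (cumulative 142.6 mi)
B→C: 231.9 mi  (cumulative 374.5 mi)
C→D: 371.9 mi  (cumulative 746.4 mi)
D→E: 428.2 mi  (cumulative 1174.6 mi)
Cumulative distance at E ≈ 1175 mi.

1175 mi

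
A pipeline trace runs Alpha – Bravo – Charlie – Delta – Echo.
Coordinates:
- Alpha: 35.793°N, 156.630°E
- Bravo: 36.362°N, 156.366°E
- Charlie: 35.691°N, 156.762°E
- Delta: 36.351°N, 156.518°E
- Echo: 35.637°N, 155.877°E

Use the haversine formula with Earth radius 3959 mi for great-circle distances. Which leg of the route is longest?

Delta–Echo

Leg distances:
Alpha→Bravo: 42.0 mi
Bravo→Charlie: 51.4 mi
Charlie→Delta: 47.6 mi
Delta→Echo: 61.0 mi
The longest leg is Delta–Echo at 61.0 mi.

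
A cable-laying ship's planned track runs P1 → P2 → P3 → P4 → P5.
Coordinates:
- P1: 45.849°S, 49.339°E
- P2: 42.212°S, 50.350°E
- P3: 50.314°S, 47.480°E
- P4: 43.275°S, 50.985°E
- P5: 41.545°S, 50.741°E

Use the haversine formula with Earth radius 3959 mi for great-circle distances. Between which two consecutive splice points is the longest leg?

P2–P3

Leg distances:
P1→P2: 256.3 mi
P2→P3: 576.3 mi
P3→P4: 513.7 mi
P4→P5: 120.2 mi
The longest leg is P2–P3 at 576.3 mi.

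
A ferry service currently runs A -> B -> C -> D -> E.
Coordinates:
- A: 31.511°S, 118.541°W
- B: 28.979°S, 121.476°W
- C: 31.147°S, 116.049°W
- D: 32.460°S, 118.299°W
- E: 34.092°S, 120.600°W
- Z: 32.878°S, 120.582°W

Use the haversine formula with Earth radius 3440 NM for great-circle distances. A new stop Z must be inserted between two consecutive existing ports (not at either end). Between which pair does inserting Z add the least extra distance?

between D and E

Added distance for inserting Z between each consecutive pair:
A–B: 155.7 NM
B–C: 181.1 NM
C–D: 231.9 NM
D–E: 39.5 NM
Smallest added distance is 39.5 NM, inserting between D and E.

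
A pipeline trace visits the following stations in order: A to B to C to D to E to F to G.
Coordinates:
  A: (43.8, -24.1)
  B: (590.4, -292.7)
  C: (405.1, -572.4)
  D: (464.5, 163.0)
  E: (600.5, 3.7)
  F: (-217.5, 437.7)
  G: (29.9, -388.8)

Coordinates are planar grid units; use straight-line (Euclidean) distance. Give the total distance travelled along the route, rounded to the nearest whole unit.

3681

Leg distances:
A→B: 609.0  (cumulative 609.0)
B→C: 335.5  (cumulative 944.5)
C→D: 737.8  (cumulative 1682.3)
D→E: 209.5  (cumulative 1891.8)
E→F: 926.0  (cumulative 2817.8)
F→G: 862.7  (cumulative 3680.5)
Total route length ≈ 3681.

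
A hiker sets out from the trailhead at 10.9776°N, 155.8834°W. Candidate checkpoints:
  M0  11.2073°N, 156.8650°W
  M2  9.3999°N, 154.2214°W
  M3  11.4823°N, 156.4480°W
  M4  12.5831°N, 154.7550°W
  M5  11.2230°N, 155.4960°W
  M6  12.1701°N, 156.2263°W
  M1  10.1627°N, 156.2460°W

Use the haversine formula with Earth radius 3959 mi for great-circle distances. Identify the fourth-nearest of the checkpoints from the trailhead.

Distances from the trailhead (10.9776°N, 155.8834°W):
M5: 31.3 mi
M3: 51.8 mi
M1: 61.5 mi
M0: 68.4 mi
M6: 85.6 mi
M4: 134.7 mi
M2: 157.0 mi
The fourth-nearest is M0 at 68.4 mi.

M0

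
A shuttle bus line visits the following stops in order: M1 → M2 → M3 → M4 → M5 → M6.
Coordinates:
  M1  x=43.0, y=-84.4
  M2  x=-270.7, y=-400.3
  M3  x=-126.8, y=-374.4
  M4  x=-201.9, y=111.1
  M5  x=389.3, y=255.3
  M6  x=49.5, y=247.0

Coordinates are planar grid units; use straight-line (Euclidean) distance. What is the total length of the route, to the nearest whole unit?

2031

Leg distances:
M1→M2: 445.2  (cumulative 445.2)
M2→M3: 146.2  (cumulative 591.4)
M3→M4: 491.3  (cumulative 1082.7)
M4→M5: 608.5  (cumulative 1691.2)
M5→M6: 339.9  (cumulative 2031.1)
Total route length ≈ 2031.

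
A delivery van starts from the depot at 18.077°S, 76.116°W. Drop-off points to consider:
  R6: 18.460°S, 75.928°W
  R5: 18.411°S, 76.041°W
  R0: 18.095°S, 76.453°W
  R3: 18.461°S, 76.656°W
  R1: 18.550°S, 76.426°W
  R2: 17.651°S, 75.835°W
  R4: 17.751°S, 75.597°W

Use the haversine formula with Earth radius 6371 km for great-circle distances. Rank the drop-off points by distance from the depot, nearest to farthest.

Computing each great-circle distance from 18.077°S, 76.116°W:
R0 18.095°S, 76.453°W: 35.7 km
R5 18.411°S, 76.041°W: 38.0 km
R6 18.460°S, 75.928°W: 47.0 km
R2 17.651°S, 75.835°W: 55.9 km
R1 18.550°S, 76.426°W: 61.9 km
R4 17.751°S, 75.597°W: 65.8 km
R3 18.461°S, 76.656°W: 71.2 km

R0, R5, R6, R2, R1, R4, R3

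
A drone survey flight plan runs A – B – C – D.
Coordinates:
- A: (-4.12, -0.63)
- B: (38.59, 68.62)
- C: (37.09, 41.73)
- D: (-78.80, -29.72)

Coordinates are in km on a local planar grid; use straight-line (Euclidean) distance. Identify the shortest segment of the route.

Leg distances:
A→B: 81.4 km
B→C: 26.9 km
C→D: 136.1 km
The shortest leg is B–C at 26.9 km.

B–C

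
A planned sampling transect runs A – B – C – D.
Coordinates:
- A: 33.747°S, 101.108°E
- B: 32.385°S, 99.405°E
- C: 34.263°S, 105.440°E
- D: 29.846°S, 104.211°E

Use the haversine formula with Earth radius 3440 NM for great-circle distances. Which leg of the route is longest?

B–C

Leg distances:
A→B: 118.4 NM
B→C: 323.0 NM
C→D: 272.5 NM
The longest leg is B–C at 323.0 NM.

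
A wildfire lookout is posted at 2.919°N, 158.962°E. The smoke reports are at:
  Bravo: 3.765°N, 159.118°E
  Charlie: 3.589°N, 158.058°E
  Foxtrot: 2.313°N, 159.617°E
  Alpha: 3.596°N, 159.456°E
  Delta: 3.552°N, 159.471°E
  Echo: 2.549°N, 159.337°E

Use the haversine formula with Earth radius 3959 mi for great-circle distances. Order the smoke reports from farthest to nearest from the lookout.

Charlie, Foxtrot, Bravo, Alpha, Delta, Echo

Distance from the lookout at 2.919°N, 158.962°E to each:
Charlie 3.589°N, 158.058°E: 77.7 mi
Foxtrot 2.313°N, 159.617°E: 61.6 mi
Bravo 3.765°N, 159.118°E: 59.4 mi
Alpha 3.596°N, 159.456°E: 57.9 mi
Delta 3.552°N, 159.471°E: 56.1 mi
Echo 2.549°N, 159.337°E: 36.4 mi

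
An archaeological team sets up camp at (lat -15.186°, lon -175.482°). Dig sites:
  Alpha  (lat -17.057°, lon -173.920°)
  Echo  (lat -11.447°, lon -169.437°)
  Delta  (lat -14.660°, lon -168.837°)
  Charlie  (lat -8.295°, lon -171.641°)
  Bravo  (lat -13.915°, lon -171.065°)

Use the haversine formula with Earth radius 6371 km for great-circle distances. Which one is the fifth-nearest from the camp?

Charlie

Distances from the camp ((lat -15.186°, lon -175.482°)):
Alpha: 266.7 km
Bravo: 495.9 km
Delta: 716.3 km
Echo: 774.9 km
Charlie: 872.8 km
The fifth-nearest is Charlie at 872.8 km.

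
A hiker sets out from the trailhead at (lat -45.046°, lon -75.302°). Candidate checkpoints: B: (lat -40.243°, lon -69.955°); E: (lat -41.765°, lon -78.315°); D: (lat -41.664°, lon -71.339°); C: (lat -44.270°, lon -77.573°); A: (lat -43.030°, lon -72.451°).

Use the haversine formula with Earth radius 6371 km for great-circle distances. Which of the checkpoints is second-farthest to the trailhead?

D

Distances from the trailhead ((lat -45.046°, lon -75.302°)):
B: 690.0 km
D: 493.9 km
E: 438.5 km
A: 319.6 km
C: 199.3 km
The second-farthest is D at 493.9 km.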